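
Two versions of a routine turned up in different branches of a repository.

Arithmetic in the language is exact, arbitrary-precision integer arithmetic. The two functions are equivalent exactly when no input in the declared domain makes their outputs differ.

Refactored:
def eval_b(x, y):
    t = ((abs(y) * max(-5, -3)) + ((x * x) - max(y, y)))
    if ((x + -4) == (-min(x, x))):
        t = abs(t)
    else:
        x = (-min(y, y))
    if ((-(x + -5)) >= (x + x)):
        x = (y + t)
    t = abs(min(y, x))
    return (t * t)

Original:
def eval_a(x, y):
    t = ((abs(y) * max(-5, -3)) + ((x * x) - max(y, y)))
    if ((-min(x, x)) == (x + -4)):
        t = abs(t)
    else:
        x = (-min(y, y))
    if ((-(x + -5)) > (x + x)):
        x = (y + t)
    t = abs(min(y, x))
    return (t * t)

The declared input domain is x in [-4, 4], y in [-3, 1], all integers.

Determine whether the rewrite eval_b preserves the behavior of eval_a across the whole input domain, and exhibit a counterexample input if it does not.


Equivalent. Although `((-(x + -5)) > (x + x))` became `((-(x + -5)) >= (x + x))`, no input in the stated domain can expose it.
An exhaustive pass over the 45 declared inputs shows identical outputs.
One worked example (x=-1, y=0) — eval_a: t := 1 | ((-min(x, x)) == (x + -4)): false | x := 0 | ((-(x + -5)) > (x + x)): true | x := 1 | t := 0 | result 0; eval_b: t := 1 | ((x + -4) == (-min(x, x))): false | x := 0 | ((-(x + -5)) >= (x + x)): true | x := 1 | t := 0 | result 0; agreement on 0.
verdict: equivalent


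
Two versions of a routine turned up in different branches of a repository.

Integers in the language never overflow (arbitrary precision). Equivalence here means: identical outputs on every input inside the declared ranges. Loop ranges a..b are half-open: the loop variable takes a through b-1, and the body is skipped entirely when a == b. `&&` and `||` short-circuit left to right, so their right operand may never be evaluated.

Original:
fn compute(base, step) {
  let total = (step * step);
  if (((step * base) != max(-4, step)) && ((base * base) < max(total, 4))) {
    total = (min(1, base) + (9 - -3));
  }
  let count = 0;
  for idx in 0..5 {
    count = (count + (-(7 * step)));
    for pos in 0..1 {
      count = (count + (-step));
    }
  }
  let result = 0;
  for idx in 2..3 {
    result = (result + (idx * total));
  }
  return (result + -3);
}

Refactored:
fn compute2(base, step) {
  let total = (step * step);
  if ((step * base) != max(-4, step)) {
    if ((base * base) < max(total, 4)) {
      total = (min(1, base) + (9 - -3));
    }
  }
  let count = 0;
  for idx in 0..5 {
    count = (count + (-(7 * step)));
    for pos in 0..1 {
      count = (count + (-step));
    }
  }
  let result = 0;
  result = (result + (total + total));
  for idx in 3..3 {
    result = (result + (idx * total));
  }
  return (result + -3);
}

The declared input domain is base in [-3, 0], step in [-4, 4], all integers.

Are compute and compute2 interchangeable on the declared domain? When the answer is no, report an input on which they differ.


The two versions differ — the changes include arithmetic usage differs, and loop structure differs, and statement counts differ, and branching structure differs, and boolean connective usage differs.
Tracing base=0, step=1: compute: total=1, then (((step * base) != max(-4, step)) && ((base * base) < max(total, 4))) is true, then total=12, then count=0, then (idx=0), then count=-7, then (pos=0), then count=-8, then (idx=1), then count=-15, then (pos=0), then count=-16, then (idx=2), then count=-23, then (pos=0), then count=-24, then (idx=3), then count=-31, then (pos=0), then count=-32, then (idx=4), then count=-39, then (pos=0), then count=-40, then result=0, then (idx=2), then result=24, then returns 21 | compute2: total=1, then ((step * base) != max(-4, step)) is true, then ((base * base) < max(total, 4)) is true, then total=12, then count=0, then (idx=0), then count=-7, then (pos=0), then count=-8, then (idx=1), then count=-15, then (pos=0), then count=-16, then (idx=2), then count=-23, then (pos=0), then count=-24, then (idx=3), then count=-31, then (pos=0), then count=-32, then (idx=4), then count=-39, then (pos=0), then count=-40, then result=0, then result=24, then the loop over idx runs zero times, then returns 21 — matching result 21.
Sweeping the whole domain (36 inputs) finds no disagreement.
verdict: equivalent


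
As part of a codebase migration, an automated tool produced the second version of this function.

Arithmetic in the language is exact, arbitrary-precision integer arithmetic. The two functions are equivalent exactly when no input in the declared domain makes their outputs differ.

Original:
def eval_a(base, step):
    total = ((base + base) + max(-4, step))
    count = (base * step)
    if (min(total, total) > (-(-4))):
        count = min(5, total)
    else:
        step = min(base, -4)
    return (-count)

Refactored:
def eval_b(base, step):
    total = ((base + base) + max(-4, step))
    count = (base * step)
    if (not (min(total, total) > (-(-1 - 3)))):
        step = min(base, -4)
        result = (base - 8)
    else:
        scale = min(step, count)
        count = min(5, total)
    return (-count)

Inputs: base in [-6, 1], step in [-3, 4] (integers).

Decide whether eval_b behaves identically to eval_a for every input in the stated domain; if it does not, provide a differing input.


Equivalent — the differences include arithmetic usage differs; boolean connective usage differs; statement counts differ; local variable names differ; constant usage differs; min/max/abs usage differs, yet no declared input distinguishes the two.
Tracing base=-5, step=-3: eval_a: total=-13, then count=15, then (min(total, total) > (-(-4))) is false, then step=-5, then returns -15 | eval_b: total=-13, then count=15, then (not (min(total, total) > (-(-1 - 3)))) is true, then step=-5, then result=-13, then returns -15 — matching result -15.
An exhaustive pass over the 64 declared inputs shows identical outputs.
verdict: equivalent


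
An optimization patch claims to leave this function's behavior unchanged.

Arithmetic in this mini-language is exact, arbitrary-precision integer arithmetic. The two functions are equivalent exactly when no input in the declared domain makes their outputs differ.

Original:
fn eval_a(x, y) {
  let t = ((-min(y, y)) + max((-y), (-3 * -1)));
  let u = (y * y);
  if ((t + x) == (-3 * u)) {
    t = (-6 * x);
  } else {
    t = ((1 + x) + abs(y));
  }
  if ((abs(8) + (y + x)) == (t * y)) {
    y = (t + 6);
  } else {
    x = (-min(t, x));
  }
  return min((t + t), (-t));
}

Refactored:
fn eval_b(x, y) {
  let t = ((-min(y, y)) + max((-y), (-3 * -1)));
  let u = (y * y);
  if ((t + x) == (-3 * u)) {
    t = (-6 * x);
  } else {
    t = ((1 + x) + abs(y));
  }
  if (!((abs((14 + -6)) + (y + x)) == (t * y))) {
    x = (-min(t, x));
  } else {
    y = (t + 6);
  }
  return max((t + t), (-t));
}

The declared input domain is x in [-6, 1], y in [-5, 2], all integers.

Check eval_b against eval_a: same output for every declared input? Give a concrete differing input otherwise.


Not equivalent: x=-6, y=-4 separates them (-2 vs 1).
eval_a: t becomes 8; next u becomes 16; next ((t + x) == (-3 * u)) evaluates to false; next t becomes -1; next ((abs(8) + (y + x)) == (t * y)) evaluates to false; next x becomes 6; next final value -2
eval_b: t becomes 8; next u becomes 16; next ((t + x) == (-3 * u)) evaluates to false; next t becomes -1; next (!((abs((14 + -6)) + (y + x)) == (t * y))) evaluates to true; next x becomes 6; next final value 1
verdict: not equivalent; witness: x=-6, y=-4


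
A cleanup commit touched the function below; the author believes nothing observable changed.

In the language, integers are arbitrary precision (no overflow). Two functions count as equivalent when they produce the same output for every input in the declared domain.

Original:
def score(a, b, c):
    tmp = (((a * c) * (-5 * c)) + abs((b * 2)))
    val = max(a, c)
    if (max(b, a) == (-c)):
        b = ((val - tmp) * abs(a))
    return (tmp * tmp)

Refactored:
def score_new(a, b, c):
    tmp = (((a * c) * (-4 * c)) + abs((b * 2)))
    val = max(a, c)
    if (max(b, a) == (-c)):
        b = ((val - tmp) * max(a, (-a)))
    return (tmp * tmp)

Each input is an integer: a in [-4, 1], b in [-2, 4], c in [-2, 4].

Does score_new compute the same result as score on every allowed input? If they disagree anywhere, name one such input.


a=-4, b=-2, c=-2 yields 7056 from score but 4624 from score_new.
verdict: not equivalent; witness: a=-4, b=-2, c=-2


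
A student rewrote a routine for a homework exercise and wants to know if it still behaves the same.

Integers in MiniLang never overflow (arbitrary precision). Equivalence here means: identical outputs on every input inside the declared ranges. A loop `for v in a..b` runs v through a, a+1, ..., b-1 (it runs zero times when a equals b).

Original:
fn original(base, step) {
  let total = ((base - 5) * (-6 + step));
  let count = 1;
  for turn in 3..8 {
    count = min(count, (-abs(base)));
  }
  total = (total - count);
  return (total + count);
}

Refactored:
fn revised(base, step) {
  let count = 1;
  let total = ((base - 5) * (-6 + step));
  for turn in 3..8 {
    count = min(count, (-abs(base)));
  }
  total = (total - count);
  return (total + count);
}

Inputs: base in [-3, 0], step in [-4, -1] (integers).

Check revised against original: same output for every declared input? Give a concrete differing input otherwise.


Comparing the listings, the differences include: same computation, different form.
Tracing base=-2, step=-2: original: total = 56; count = 1; [turn=3]; count = -2; [turn=4]; count = -2; [turn=5]; count = -2; [turn=6]; count = -2; [turn=7]; count = -2; total = 58; return 56 | revised: count = 1; total = 56; [turn=3]; count = -2; [turn=4]; count = -2; [turn=5]; count = -2; [turn=6]; count = -2; [turn=7]; count = -2; total = 58; return 56 — matching result 56.
Checked all 16 inputs in the declared domain: the outputs agree on every one.
verdict: equivalent


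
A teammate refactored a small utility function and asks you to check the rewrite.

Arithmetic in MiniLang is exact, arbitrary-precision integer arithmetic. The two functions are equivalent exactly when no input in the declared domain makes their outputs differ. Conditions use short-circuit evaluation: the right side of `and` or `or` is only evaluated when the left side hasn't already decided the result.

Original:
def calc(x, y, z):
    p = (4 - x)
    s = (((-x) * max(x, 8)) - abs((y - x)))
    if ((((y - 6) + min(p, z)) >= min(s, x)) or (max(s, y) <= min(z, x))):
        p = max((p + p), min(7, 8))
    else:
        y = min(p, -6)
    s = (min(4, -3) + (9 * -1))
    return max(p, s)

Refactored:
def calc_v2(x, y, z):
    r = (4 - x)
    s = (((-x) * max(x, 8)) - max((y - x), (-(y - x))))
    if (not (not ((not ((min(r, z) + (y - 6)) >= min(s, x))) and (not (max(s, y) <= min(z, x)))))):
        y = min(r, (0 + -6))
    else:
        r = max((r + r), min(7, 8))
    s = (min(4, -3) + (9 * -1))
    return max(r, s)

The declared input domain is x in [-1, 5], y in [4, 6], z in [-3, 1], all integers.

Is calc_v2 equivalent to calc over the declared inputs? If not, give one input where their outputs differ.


Changes here: local variable names differ, arithmetic usage differs, constant usage differs, min/max/abs usage differs, boolean connective usage differs; the full 105-point sweep finds no disagreement.
verdict: equivalent


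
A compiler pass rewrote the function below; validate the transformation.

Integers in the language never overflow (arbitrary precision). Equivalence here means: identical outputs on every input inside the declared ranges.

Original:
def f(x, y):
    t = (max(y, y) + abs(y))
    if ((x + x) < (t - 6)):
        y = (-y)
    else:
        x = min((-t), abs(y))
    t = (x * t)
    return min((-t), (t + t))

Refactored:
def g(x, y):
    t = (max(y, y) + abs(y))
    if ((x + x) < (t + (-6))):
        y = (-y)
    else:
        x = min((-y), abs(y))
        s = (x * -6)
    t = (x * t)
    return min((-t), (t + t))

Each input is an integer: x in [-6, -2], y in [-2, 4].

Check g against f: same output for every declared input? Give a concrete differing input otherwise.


The rewrite breaks on x=-2, y=1, where the results are -8 and -4.
f: t=2, then ((x + x) < (t - 6)) is false, then x=-2, then t=-4, then returns -8
g: t=2, then ((x + x) < (t + (-6))) is false, then x=-1, then s=6, then t=-2, then returns -4
verdict: not equivalent; witness: x=-2, y=1


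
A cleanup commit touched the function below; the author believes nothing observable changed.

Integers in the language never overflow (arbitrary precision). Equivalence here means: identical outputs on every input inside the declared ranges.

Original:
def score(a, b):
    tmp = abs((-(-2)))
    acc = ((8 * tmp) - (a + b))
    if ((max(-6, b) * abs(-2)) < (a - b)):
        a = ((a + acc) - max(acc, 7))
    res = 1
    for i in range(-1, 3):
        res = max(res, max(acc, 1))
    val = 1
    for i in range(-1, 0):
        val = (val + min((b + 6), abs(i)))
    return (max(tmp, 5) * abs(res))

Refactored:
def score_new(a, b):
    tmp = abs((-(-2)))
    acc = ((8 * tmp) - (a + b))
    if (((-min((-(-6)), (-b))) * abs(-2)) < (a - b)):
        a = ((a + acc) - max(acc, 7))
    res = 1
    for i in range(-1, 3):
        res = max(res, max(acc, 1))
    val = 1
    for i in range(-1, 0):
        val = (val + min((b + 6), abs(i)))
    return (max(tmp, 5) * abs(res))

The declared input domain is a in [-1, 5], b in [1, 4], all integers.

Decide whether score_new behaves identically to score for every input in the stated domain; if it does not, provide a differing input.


The two versions differ — the changes include min/max/abs usage differs.
One worked example (a=-1, b=1) — score: tmp := 2 | acc := 16 | ((max(-6, b) * abs(-2)) < (a - b)): false | res := 1 | iter i=-1: | res := 16 | iter i=0: | res := 16 | iter i=1: | res := 16 | iter i=2: | res := 16 | val := 1 | iter i=-1: | val := 2 | result 80; score_new: tmp := 2 | acc := 16 | (((-min((-(-6)), (-b))) * abs(-2)) < (a - b)): false | res := 1 | iter i=-1: | res := 16 | iter i=0: | res := 16 | iter i=1: | res := 16 | iter i=2: | res := 16 | val := 1 | iter i=-1: | val := 2 | result 80; agreement on 80.
Checked all 28 inputs in the declared domain: the outputs agree on every one.
verdict: equivalent


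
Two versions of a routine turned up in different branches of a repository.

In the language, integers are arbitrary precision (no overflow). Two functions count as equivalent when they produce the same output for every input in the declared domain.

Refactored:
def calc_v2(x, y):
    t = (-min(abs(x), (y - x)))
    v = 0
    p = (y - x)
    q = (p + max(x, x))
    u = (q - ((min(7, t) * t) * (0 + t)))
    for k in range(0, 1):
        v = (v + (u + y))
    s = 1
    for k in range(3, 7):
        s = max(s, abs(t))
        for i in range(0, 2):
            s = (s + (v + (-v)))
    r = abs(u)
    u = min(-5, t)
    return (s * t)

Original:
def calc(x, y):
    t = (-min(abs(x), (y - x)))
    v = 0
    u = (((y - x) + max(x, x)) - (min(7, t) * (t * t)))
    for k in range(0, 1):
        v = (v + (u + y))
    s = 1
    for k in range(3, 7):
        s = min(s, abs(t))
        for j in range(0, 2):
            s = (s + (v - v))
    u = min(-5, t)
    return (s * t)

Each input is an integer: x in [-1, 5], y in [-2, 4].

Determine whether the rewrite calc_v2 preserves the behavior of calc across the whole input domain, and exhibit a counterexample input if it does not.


There is a counterexample at x=0, y=-2: 2 on one side, 4 on the other.
calc: t = 2; v = 0; u = -10; [k=0]; v = -12; s = 1; [k=3]; s = 1; [j=0]; s = 1; [j=1]; s = 1; [k=4]; s = 1; [j=0]; s = 1; [j=1]; s = 1; [k=5]; s = 1; [j=0]; s = 1; [j=1]; s = 1; [k=6]; s = 1; [j=0]; s = 1; [j=1]; s = 1; u = -5; return 2
calc_v2: t = 2; v = 0; p = -2; q = -2; u = -10; [k=0]; v = -12; s = 1; [k=3]; s = 2; [i=0]; s = 2; [i=1]; s = 2; [k=4]; s = 2; [i=0]; s = 2; [i=1]; s = 2; [k=5]; s = 2; [i=0]; s = 2; [i=1]; s = 2; [k=6]; s = 2; [i=0]; s = 2; [i=1]; s = 2; r = 10; u = -5; return 4
verdict: not equivalent; witness: x=0, y=-2


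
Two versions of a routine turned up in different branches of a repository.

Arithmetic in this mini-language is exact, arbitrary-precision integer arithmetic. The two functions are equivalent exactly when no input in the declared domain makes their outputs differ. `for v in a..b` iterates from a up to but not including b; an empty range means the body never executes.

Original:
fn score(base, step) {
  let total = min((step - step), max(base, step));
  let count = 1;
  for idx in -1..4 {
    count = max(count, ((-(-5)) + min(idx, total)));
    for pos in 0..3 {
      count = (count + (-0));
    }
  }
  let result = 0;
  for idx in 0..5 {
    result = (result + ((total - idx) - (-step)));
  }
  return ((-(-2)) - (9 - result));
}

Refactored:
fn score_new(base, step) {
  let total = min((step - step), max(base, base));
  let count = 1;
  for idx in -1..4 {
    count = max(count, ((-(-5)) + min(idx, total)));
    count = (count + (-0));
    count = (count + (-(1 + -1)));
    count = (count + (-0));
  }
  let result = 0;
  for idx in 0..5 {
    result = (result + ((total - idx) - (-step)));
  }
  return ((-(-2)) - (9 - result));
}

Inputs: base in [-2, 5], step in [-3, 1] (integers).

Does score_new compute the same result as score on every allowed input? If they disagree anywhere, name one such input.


Evaluate both at base=-2, step=-1.
score: total := -1 | count := 1 | iter idx=-1: | count := 4 | iter pos=0: | count := 4 | iter pos=1: | count := 4 | iter pos=2: | count := 4 | iter idx=0: | count := 4 | iter pos=0: | count := 4 | iter pos=1: | count := 4 | iter pos=2: | count := 4 | iter idx=1: | count := 4 | iter pos=0: | count := 4 | iter pos=1: | count := 4 | iter pos=2: | count := 4 | iter idx=2: | count := 4 | iter pos=0: | count := 4 | iter pos=1: | count := 4 | iter pos=2: | count := 4 | iter idx=3: | count := 4 | iter pos=0: | count := 4 | iter pos=1: | count := 4 | iter pos=2: | count := 4 | result := 0 | iter idx=0: | result := -2 | iter idx=1: | result := -5 | iter idx=2: | result := -9 | iter idx=3: | result := -14 | iter idx=4: | result := -20 | result -27
score_new: total := -2 | count := 1 | iter idx=-1: | count := 3 | count := 3 | count := 3 | count := 3 | iter idx=0: | count := 3 | count := 3 | count := 3 | count := 3 | iter idx=1: | count := 3 | count := 3 | count := 3 | count := 3 | iter idx=2: | count := 3 | count := 3 | count := 3 | count := 3 | iter idx=3: | count := 3 | count := 3 | count := 3 | count := 3 | result := 0 | iter idx=0: | result := -3 | iter idx=1: | result := -7 | iter idx=2: | result := -12 | iter idx=3: | result := -18 | iter idx=4: | result := -25 | result -32
-27 vs -32 — the two versions disagree here.
verdict: not equivalent; witness: base=-2, step=-1


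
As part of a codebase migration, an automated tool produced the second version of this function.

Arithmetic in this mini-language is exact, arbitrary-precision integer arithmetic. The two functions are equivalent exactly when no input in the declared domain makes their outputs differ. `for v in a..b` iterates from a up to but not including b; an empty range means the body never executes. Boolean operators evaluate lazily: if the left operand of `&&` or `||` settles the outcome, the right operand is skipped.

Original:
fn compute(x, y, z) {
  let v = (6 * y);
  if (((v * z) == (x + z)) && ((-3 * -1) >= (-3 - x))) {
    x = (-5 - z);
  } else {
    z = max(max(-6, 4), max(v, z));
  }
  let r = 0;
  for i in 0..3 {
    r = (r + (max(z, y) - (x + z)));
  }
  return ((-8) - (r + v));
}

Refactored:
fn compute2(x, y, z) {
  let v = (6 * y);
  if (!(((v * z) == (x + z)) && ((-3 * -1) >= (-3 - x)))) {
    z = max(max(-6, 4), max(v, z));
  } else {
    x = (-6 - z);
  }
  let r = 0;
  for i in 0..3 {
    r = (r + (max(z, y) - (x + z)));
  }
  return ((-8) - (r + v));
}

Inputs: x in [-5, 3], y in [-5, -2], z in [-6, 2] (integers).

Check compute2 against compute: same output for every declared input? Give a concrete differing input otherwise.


There is a counterexample at x=0, y=-5, z=0: 7 on one side, 4 on the other.
compute: v := -30 | (((v * z) == (x + z)) && ((-3 * -1) >= (-3 - x))): true | x := -5 | r := 0 | iter i=0: | r := 5 | iter i=1: | r := 10 | iter i=2: | r := 15 | result 7
compute2: v := -30 | (!(((v * z) == (x + z)) && ((-3 * -1) >= (-3 - x)))): false | x := -6 | r := 0 | iter i=0: | r := 6 | iter i=1: | r := 12 | iter i=2: | r := 18 | result 4
verdict: not equivalent; witness: x=0, y=-5, z=0


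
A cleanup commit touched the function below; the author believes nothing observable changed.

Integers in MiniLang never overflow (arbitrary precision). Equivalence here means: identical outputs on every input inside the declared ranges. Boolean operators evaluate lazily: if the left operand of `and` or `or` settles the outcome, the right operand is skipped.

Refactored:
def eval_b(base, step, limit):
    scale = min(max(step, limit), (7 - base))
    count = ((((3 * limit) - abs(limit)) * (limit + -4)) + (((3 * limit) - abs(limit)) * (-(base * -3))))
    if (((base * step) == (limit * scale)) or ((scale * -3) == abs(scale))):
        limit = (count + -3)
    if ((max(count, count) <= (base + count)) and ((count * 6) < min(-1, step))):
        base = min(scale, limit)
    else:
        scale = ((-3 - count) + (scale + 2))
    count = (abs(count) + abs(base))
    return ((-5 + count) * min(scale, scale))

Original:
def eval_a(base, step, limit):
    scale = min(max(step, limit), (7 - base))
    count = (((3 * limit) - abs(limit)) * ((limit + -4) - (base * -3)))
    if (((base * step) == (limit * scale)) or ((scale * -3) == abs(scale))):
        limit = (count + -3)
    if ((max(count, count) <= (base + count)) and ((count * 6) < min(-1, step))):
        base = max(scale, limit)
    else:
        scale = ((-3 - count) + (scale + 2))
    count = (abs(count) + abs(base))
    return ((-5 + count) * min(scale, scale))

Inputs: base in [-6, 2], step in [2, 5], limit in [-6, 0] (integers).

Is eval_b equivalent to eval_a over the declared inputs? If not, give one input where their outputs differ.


base=2, step=2, limit=-1 yields 2 from eval_a but 0 from eval_b.
verdict: not equivalent; witness: base=2, step=2, limit=-1


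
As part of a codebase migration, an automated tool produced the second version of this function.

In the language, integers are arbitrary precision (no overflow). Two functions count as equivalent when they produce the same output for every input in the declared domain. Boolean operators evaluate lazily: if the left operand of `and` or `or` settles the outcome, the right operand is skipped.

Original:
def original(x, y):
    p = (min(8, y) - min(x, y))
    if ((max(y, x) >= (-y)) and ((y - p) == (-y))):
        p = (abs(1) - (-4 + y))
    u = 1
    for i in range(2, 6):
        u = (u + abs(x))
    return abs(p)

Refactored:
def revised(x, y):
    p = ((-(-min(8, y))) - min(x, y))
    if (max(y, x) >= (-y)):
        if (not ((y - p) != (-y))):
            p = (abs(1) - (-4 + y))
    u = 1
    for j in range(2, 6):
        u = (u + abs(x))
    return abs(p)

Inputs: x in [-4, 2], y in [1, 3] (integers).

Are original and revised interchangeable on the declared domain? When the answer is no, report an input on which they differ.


Equivalent — the differences include local variable names differ; also boolean connective usage differs; also comparison usage differs; also branching structure differs; also statement counts differ, yet no declared input distinguishes the two.
Tracing x=-4, y=2: original: p becomes 6; next ((max(y, x) >= (-y)) and ((y - p) == (-y))) evaluates to false; next u becomes 1; next at i=2:; next u becomes 5; next at i=3:; next u becomes 9; next at i=4:; next u becomes 13; next at i=5:; next u becomes 17; next final value 6 | revised: p becomes 6; next (max(y, x) >= (-y)) evaluates to true; next (not ((y - p) != (-y))) evaluates to false; next u becomes 1; next at j=2:; next u becomes 5; next at j=3:; next u becomes 9; next at j=4:; next u becomes 13; next at j=5:; next u becomes 17; next final value 6 — matching result 6.
Checked all 21 inputs in the declared domain: the outputs agree on every one.
verdict: equivalent


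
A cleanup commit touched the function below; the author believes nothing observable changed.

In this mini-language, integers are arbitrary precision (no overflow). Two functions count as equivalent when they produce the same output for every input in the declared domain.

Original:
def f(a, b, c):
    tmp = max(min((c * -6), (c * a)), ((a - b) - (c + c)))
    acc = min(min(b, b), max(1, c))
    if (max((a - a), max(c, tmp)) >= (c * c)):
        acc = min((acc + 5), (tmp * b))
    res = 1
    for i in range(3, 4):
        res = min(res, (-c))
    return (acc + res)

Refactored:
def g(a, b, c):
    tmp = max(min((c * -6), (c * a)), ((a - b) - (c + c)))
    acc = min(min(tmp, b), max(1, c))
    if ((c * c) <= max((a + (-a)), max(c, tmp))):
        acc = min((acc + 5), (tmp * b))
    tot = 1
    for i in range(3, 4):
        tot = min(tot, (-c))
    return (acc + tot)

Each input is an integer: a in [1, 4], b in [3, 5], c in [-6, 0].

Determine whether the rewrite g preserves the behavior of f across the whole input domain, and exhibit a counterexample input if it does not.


Try a=1, b=3, c=-1.
f: tmp=0, then acc=1, then (max((a - a), max(c, tmp)) >= (c * c)) is false, then res=1, then (i=3), then res=1, then returns 2
g: tmp=0, then acc=0, then ((c * c) <= max((a + (-a)), max(c, tmp))) is false, then tot=1, then (i=3), then tot=1, then returns 1
2 vs 1 — the two versions disagree here.
verdict: not equivalent; witness: a=1, b=3, c=-1


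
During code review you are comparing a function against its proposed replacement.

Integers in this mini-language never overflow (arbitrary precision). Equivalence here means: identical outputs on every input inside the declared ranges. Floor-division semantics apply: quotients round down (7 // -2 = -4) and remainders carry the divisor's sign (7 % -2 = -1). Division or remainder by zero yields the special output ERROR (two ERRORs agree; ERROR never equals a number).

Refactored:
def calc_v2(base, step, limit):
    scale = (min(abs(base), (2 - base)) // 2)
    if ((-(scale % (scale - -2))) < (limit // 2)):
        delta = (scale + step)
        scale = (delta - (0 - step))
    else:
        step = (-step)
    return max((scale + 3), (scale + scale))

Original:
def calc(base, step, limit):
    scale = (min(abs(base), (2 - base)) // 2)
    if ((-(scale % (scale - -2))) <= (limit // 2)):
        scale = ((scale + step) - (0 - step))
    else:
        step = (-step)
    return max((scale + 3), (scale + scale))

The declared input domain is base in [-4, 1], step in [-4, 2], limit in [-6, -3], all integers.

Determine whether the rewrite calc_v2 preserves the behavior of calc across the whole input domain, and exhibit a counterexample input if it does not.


Consider the input base=-4, step=-4, limit=-4.
calc: scale := 2 | ((-(scale % (scale - -2))) <= (limit // 2)): true | scale := -6 | result -3
calc_v2: scale := 2 | ((-(scale % (scale - -2))) < (limit // 2)): false | step := 4 | result 5
-3 against 5: the behavior changed.
verdict: not equivalent; witness: base=-4, step=-4, limit=-4


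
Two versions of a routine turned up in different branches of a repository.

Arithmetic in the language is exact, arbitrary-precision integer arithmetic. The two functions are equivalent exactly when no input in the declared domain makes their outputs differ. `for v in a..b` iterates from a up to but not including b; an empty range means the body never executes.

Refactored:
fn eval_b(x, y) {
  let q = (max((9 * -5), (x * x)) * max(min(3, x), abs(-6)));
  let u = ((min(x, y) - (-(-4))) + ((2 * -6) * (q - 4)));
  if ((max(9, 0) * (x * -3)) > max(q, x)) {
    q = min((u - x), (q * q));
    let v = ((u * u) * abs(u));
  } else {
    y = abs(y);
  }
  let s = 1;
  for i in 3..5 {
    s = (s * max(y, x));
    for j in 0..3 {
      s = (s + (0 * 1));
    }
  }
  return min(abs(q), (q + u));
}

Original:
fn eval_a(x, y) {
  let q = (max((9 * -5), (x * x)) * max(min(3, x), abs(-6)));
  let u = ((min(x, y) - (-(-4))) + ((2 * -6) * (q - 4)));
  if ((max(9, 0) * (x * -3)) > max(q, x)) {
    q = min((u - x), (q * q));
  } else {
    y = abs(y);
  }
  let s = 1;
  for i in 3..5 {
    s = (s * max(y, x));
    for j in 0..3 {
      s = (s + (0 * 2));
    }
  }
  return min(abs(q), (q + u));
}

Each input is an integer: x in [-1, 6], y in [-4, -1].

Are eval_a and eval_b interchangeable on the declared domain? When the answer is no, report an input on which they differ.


Equivalent. The edit looks behavioral (`2` became `1`), but over these ranges it never changes the outcome.
Sweeping the whole domain (32 inputs) finds no disagreement.
As a probe, take x=-1, y=-1: eval_a runs q becomes 6; next u becomes -29; next ((max(9, 0) * (x * -3)) > max(q, x)) evaluates to true; next q becomes -28; next s becomes 1; next at i=3:; next s becomes -1; next at j=0:; next s becomes -1; next at j=1:; next s becomes -1; next at j=2:; next s becomes -1; next at i=4:; next s becomes 1; next at j=0:; next s becomes 1; next at j=1:; next s becomes 1; next at j=2:; next s becomes 1; next final value -57; eval_b runs q becomes 6; next u becomes -29; next ((max(9, 0) * (x * -3)) > max(q, x)) evaluates to true; next q becomes -28; next v becomes 24389; next s becomes 1; next at i=3:; next s becomes -1; next at j=0:; next s becomes -1; next at j=1:; next s becomes -1; next at j=2:; next s becomes -1; next at i=4:; next s becomes 1; next at j=0:; next s becomes 1; next at j=1:; next s becomes 1; next at j=2:; next s becomes 1; next final value -57; both end at -57.
verdict: equivalent


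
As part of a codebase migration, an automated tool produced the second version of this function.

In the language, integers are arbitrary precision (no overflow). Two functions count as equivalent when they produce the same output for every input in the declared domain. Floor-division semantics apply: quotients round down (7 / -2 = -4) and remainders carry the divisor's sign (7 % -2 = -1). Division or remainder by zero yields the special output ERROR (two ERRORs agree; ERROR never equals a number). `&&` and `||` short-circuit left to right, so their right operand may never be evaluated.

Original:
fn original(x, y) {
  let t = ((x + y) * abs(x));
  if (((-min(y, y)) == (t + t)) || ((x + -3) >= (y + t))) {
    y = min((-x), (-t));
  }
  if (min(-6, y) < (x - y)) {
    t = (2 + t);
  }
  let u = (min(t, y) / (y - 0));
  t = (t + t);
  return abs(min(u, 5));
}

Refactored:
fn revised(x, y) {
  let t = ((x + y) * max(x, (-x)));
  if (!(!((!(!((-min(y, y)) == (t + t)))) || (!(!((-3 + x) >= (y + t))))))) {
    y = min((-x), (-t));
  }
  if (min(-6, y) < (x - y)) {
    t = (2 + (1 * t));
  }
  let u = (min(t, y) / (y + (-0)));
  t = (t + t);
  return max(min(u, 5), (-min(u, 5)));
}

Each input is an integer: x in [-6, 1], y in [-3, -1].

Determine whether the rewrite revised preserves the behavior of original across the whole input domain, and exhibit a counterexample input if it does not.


Equivalent — the differences include min/max/abs usage differs, boolean connective usage differs, constant usage differs, arithmetic usage differs, yet no declared input distinguishes the two.
One worked example (x=-5, y=-2) — original: t=-35, then (((-min(y, y)) == (t + t)) || ((x + -3) >= (y + t))) is true, then y=5, then (min(-6, y) < (x - y)) is false, then u=-7, then t=-70, then returns 7; revised: t=-35, then (!(!((!(!((-min(y, y)) == (t + t)))) || (!(!((-3 + x) >= (y + t))))))) is true, then y=5, then (min(-6, y) < (x - y)) is false, then u=-7, then t=-70, then returns 7; agreement on 7.
Every one of the 24 inputs gives matching results.
verdict: equivalent


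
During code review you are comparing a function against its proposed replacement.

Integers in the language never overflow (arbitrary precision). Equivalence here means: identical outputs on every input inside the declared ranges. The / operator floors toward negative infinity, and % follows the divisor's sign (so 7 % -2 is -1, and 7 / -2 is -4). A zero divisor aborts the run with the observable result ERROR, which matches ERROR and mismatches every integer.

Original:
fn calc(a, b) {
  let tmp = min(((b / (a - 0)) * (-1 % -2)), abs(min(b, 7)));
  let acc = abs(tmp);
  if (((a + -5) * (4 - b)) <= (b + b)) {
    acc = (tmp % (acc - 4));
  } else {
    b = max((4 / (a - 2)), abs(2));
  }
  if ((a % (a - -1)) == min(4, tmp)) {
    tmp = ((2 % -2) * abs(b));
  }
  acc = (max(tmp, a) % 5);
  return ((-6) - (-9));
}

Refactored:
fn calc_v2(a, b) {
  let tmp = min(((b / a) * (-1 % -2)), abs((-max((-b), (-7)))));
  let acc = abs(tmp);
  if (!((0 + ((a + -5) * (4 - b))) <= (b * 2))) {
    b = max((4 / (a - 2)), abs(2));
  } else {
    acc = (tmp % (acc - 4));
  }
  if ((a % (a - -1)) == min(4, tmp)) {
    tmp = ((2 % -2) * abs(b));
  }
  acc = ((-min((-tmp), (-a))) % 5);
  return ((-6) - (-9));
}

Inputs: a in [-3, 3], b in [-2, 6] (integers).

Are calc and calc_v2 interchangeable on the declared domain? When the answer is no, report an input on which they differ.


Side by side, the visible changes include: boolean connective usage differs, arithmetic usage differs, constant usage differs.
Spot check at a=3, b=1 — calc: tmp becomes 0; next acc becomes 0; next (((a + -5) * (4 - b)) <= (b + b)) evaluates to true; next acc becomes 0; next ((a % (a - -1)) == min(4, tmp)) evaluates to false; next acc becomes 3; next final value 3. calc_v2: tmp becomes 0; next acc becomes 0; next (!((0 + ((a + -5) * (4 - b))) <= (b * 2))) evaluates to false; next acc becomes 0; next ((a % (a - -1)) == min(4, tmp)) evaluates to false; next acc becomes 3; next final value 3. Both give 3.
Sweeping the whole domain (63 inputs) finds no disagreement.
verdict: equivalent


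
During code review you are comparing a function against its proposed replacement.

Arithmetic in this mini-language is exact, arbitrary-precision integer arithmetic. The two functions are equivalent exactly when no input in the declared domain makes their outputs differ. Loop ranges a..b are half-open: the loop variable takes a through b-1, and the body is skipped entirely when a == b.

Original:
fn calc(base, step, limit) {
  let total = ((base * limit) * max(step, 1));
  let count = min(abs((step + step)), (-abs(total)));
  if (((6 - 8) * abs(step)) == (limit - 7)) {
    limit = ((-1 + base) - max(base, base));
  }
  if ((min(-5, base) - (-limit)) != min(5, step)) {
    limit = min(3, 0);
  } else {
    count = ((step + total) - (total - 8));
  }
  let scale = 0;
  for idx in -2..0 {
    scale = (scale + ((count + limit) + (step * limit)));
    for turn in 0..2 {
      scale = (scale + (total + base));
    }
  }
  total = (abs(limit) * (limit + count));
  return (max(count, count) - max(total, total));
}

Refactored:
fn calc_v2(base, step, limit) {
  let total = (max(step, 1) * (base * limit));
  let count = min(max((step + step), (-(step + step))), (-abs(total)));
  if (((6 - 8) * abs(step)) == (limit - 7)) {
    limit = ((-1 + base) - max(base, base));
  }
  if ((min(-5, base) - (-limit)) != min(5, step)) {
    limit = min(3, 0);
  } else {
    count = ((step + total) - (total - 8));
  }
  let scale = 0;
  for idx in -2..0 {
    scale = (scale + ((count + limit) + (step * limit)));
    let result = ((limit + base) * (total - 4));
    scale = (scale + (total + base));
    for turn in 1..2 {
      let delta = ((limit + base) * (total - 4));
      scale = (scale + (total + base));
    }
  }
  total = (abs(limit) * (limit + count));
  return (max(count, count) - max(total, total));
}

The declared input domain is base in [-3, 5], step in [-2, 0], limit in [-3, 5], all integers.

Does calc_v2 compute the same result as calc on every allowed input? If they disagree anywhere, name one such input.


The two are interchangeable: arithmetic usage differs, and local variable names differ, and constant usage differs, and statement counts differ, and loop structure differs, and min/max/abs usage differs, and every declared input agrees.
One worked example (base=0, step=-2, limit=1) — calc: total becomes 0; next count becomes 0; next (((6 - 8) * abs(step)) == (limit - 7)) evaluates to false; next ((min(-5, base) - (-limit)) != min(5, step)) evaluates to true; next limit becomes 0; next scale becomes 0; next at idx=-2:; next scale becomes 0; next at turn=0:; next scale becomes 0; next at turn=1:; next scale becomes 0; next at idx=-1:; next scale becomes 0; next at turn=0:; next scale becomes 0; next at turn=1:; next scale becomes 0; next total becomes 0; next final value 0; calc_v2: total becomes 0; next count becomes 0; next (((6 - 8) * abs(step)) == (limit - 7)) evaluates to false; next ((min(-5, base) - (-limit)) != min(5, step)) evaluates to true; next limit becomes 0; next scale becomes 0; next at idx=-2:; next scale becomes 0; next result becomes 0; next scale becomes 0; next at turn=1:; next delta becomes 0; next scale becomes 0; next at idx=-1:; next scale becomes 0; next result becomes 0; next scale becomes 0; next at turn=1:; next delta becomes 0; next scale becomes 0; next total becomes 0; next final value 0; agreement on 0.
An exhaustive pass over the 243 declared inputs shows identical outputs.
verdict: equivalent


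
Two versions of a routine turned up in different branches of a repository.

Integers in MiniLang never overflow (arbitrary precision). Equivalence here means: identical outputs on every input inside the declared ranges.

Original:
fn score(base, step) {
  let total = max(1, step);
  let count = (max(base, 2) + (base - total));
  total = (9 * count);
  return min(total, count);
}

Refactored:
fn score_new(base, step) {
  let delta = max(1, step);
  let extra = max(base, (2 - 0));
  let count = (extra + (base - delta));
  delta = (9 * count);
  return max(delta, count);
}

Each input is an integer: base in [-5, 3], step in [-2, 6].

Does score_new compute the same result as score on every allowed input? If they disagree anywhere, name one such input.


Not equivalent: base=-5, step=-2 separates them (-36 vs -4).
score: total=1, then count=-4, then total=-36, then returns -36
score_new: delta=1, then extra=2, then count=-4, then delta=-36, then returns -4
verdict: not equivalent; witness: base=-5, step=-2


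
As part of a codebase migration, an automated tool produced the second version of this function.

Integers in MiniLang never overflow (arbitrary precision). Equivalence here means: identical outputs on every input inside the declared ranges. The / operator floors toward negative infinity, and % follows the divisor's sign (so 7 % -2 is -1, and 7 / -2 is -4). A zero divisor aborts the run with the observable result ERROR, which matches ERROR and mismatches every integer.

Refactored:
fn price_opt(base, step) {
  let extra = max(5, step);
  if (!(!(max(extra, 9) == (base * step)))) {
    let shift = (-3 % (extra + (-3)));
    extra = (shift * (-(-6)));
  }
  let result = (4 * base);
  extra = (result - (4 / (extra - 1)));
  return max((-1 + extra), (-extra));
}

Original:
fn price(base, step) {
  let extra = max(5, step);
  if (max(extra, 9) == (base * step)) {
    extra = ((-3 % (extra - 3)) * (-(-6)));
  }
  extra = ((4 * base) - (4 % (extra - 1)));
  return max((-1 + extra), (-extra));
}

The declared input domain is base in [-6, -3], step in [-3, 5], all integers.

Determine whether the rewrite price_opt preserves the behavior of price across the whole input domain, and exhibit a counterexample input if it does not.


These are not equivalent — on base=-6, step=-3 the outputs split (24 vs 25).
price: extra := 5 | (max(extra, 9) == (base * step)): false | extra := -24 | result 24
price_opt: extra := 5 | (!(!(max(extra, 9) == (base * step)))): false | result := -24 | extra := -25 | result 25
verdict: not equivalent; witness: base=-6, step=-3


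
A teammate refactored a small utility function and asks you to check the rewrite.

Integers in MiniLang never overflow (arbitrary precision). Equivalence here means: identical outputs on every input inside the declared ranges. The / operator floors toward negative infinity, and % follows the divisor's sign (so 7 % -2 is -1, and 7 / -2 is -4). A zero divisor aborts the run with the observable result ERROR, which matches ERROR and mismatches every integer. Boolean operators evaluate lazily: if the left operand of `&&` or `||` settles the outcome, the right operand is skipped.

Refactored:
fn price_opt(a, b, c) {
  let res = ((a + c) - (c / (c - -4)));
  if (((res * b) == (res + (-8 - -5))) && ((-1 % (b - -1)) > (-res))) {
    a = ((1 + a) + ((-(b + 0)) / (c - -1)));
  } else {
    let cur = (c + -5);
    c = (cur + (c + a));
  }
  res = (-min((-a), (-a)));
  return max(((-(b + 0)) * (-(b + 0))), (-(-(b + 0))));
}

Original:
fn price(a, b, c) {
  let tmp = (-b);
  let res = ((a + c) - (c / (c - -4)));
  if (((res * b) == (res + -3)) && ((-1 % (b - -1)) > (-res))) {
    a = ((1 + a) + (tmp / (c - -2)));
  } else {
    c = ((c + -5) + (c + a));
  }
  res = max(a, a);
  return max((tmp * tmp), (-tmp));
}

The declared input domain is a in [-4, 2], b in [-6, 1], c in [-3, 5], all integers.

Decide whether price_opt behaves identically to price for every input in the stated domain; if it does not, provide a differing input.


The rewrite breaks on a=1, b=-2, c=-1, where the results are 4 and ERROR.
price: tmp becomes 2; next res becomes 1; next (((res * b) == (res + -3)) && ((-1 % (b - -1)) > (-res))) evaluates to true; next a becomes 4; next res becomes 4; next final value 4
price_opt: res becomes 1; next (((res * b) == (res + (-8 - -5))) && ((-1 % (b - -1)) > (-res))) evaluates to true; next hits division by zero so the output is ERROR
verdict: not equivalent; witness: a=1, b=-2, c=-1
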